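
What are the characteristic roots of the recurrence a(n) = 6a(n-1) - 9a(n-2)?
Substitute a(n) = rⁿ and divide through by rⁿ⁻²: r² - 6r + 9 = 0
Factor: (r - 3)² = 0, so r = 3 (double root).
General solution: a(n) = (A + Bn)·3ⁿ

Characteristic: r² - 6r + 9 = 0, Roots: r = 3 (double root)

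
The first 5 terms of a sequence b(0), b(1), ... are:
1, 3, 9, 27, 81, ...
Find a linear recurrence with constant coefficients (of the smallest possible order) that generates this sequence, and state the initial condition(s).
Look for the lowest-order linear relation among consecutive terms.
Observation: each term is 3× the previous.
Check at n=2: 3·3 = 9. ✓

b(n) = 3 × b(n-1), b(0) = 1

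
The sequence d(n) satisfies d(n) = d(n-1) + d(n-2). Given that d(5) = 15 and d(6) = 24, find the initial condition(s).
Work backwards using d(k) = d(k+2) - d(k+1):
d(4) = d(6) - d(5) = 24 - 15 = 9
d(3) = d(5) - d(4) = 15 - 9 = 6
d(2) = d(4) - d(3) = 9 - 6 = 3
d(1) = d(3) - d(2) = 6 - 3 = 3
d(0) = d(2) - d(1) = 3 - 3 = 0

d(0) = 0, d(1) = 3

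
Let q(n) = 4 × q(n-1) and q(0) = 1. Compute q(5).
Computing step by step:
q(0) = 1
q(1) = 4 × 1 = 4
q(2) = 4 × 4 = 16
q(3) = 4 × 16 = 64
q(4) = 4 × 64 = 256
q(5) = 4 × 256 = 1024

1024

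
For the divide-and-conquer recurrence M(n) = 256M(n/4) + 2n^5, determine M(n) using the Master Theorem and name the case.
Master Theorem template: M(n) = a·M(n/b) + f(n).
Here: a=256, b=4, f(n)=2n^5
Compute log_b(a) = log_4(256) = 4.
f(n) = 2n^5 = Ω(n^(4+ε)) with ε = 1, and the regularity condition holds (a·f(n/b) = (a/b^5)·f(n) with a/b^5 = 4^-1 < 1). Case 3: M(n) = Θ(f(n)) = Θ(n^5).

Case 3: M(n) = Θ(n^5)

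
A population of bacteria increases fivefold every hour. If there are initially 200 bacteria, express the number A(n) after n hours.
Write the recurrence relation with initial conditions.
Each hour multiplies the count by 5, so the count after n hours depends only on the count after n-1 hours: A(n) = 5 × A(n-1). The starting count gives A(0) = 200.
Unrolling n times gives the closed form A(n) = 200 × 5ⁿ.

A(n) = 5 × A(n-1), A(0) = 200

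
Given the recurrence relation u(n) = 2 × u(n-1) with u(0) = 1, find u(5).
Computing step by step:
u(0) = 1
u(1) = 2 × 1 = 2
u(2) = 2 × 2 = 4
u(3) = 2 × 4 = 8
u(4) = 2 × 8 = 16
u(5) = 2 × 16 = 32

32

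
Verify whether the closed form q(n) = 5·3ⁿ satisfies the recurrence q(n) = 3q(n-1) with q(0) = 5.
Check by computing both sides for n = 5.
From the recurrence with q(0) = 5:
  q(0) = 5, q(1) = 15, q(2) = 45, q(3) = 135, q(4) = 405, q(5) = 1215
  so the recurrence gives q(5) = 1215.
From the proposed closed form q(n) = 5·3ⁿ:
  q(5) = 1215.
Both sides give 1215 at n = 5, and the initial condition(s) match, so the closed form is consistent.

Yes, the closed form is correct.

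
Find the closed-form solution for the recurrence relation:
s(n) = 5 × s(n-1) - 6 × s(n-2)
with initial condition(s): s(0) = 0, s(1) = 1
Recurrence: s(n) = 5 × s(n-1) - 6 × s(n-2), initial: s(0) = 0, s(1) = 1.
Characteristic equation: r² - 5r + 6 = 0, which factors as (r - 3)(r - 2) = 0, so r = 3, 2. General solution s(n) = A·3ⁿ + B·2ⁿ. From s(0) = 0: A + B = 0. From s(1) = 1: 3A + 2B = 1. Solving gives A = 1, B = -1.

s(n) = 3ⁿ - 2ⁿ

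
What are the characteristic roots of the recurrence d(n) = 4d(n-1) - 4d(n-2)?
Substitute d(n) = rⁿ and divide through by rⁿ⁻²: r² - 4r + 4 = 0
Factor: (r - 2)² = 0, so r = 2 (double root).
General solution: d(n) = (A + Bn)·2ⁿ

Characteristic: r² - 4r + 4 = 0, Roots: r = 2 (double root)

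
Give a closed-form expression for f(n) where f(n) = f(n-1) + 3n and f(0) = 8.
Recurrence: f(n) = f(n-1) + 3n, initial: f(0) = 8.
Telescoping: f(n) = f(0) + 3·Σᵢ₌₁ⁿ i = 8 + 3·n(n+1)/2.

f(n) = 3·n(n+1)/2 + 8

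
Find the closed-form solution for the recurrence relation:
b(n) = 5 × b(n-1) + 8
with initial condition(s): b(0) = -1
Recurrence: b(n) = 5 × b(n-1) + 8, initial: b(0) = -1.
Try b(n) = A·5ⁿ + C. Substituting: A·5ⁿ + C = 5(A·5ⁿ⁻¹ + C) + 8 = A·5ⁿ + 5C + 8, so C = 5C + 8, giving C = -2. Then b(0) = A - 2 = -1 gives A = 1.

b(n) = 5ⁿ - 2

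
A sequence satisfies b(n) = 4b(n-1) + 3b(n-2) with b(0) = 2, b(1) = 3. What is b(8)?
Computing the sequence terms:
2, 3, 18, 81, 378, 1755, 8154, 37881, 175986

175986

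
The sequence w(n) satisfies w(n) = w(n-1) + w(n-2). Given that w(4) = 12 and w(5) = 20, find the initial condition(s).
Work backwards using w(k) = w(k+2) - w(k+1):
w(3) = w(5) - w(4) = 20 - 12 = 8
w(2) = w(4) - w(3) = 12 - 8 = 4
w(1) = w(3) - w(2) = 8 - 4 = 4
w(0) = w(2) - w(1) = 4 - 4 = 0

w(0) = 0, w(1) = 4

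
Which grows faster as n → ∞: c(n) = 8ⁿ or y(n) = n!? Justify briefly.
Comparing growth rates:
Growth-rate hierarchy: log n ≺ any polynomial ≺ any exponential cⁿ (c>1) ≺ n! ≺ nⁿ.
factorial dominates exponential base 8 asymptotically.

y(n) grows faster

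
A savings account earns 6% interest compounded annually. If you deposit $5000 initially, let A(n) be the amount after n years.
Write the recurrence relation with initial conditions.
Each year the balance grows by 6%, i.e. is multiplied by 1 + 6/100 = 1.06, so A(n) = 1.06 × A(n-1). The initial deposit gives A(0) = 5000.
Unrolling gives the closed form A(n) = 5000 × (1.06)ⁿ.

A(n) = 1.06 × A(n-1), A(0) = 5000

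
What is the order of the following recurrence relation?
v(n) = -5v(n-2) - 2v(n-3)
The order is the largest lag k for which v(n-k) appears. Here the deepest term is v(n-3), so the order is 3.

Order 3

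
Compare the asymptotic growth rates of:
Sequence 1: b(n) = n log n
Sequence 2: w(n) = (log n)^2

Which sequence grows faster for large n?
Comparing growth rates:
Growth-rate hierarchy: log n ≺ any polynomial ≺ any exponential cⁿ (c>1) ≺ n! ≺ nⁿ.
polynomial degree 1 (with log factor) dominates polylogarithmic (log n)^2 asymptotically.

b(n) grows faster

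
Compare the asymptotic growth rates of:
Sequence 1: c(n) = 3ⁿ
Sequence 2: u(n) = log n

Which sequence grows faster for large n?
Comparing growth rates:
Growth-rate hierarchy: log n ≺ any polynomial ≺ any exponential cⁿ (c>1) ≺ n! ≺ nⁿ.
exponential base 3 dominates logarithmic asymptotically.

c(n) grows faster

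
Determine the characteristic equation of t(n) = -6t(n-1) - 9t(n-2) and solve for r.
Substitute t(n) = rⁿ and divide through by rⁿ⁻²: r² + 6r + 9 = 0
Factor: (r + 3)² = 0, so r = -3 (double root).
General solution: t(n) = (A + Bn)·(-3)ⁿ

Characteristic: r² + 6r + 9 = 0, Roots: r = -3 (double root)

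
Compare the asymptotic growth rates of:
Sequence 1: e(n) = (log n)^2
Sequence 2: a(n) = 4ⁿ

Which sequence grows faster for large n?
Comparing growth rates:
Growth-rate hierarchy: log n ≺ any polynomial ≺ any exponential cⁿ (c>1) ≺ n! ≺ nⁿ.
exponential base 4 dominates polylogarithmic (log n)^2 asymptotically.

a(n) grows faster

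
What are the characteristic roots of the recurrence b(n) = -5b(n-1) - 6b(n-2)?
Substitute b(n) = rⁿ and divide through by rⁿ⁻²: r² + 5r + 6 = 0
Factor: (r + 2)(r + 3) = 0, so r = -2, -3.
General solution: b(n) = A·(-2)ⁿ + B·(-3)ⁿ

Characteristic: r² + 5r + 6 = 0, Roots: r = -2, -3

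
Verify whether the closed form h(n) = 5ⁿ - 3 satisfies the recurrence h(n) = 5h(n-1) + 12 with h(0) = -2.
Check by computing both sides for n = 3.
From the recurrence with h(0) = -2:
  h(0) = -2, h(1) = 2, h(2) = 22, h(3) = 122
  so the recurrence gives h(3) = 122.
From the proposed closed form h(n) = 5ⁿ - 3:
  h(3) = 122.
Both sides give 122 at n = 3, and the initial condition(s) match, so the closed form is consistent.

Yes, the closed form is correct.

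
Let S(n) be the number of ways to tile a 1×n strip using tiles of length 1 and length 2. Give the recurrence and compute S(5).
Condition on the last tile: it has length 1 (leaving a 1×(n-1) strip) or length 2 (leaving a 1×(n-2) strip), so S(n) = S(n-1) + S(n-2) (order-2 linear recurrence).
For 0 ≤ i < 2 only unit tiles fit, so S(i) = 1.
Iterating the recurrence: S(2) = 2, S(3) = 3, S(4) = 5, S(5) = 8.

S(n) = S(n-1) + S(n-2), with S(i) = 1 for 0 ≤ i < 2; S(5) = 8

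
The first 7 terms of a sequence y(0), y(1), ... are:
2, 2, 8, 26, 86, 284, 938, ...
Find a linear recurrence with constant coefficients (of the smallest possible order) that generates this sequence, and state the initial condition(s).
Look for the lowest-order linear relation among consecutive terms.
Observation: y(n) - 3·y(n-1) - (1)·y(n-2) = 0 holds for the shown terms, and no order-1 relation y(n) = α·y(n-1) + β fits.
Check at n=3: 3·8 + (1)·2 = 26. ✓

y(n) = 3y(n-1) + y(n-2), y(0) = 2, y(1) = 2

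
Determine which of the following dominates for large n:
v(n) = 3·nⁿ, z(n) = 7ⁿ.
Comparing growth rates:
Growth-rate hierarchy: log n ≺ any polynomial ≺ any exponential cⁿ (c>1) ≺ n! ≺ nⁿ.
super-exponential nⁿ dominates exponential base 7 asymptotically.

v(n) grows faster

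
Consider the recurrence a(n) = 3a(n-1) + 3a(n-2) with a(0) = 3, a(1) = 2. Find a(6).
Computing the sequence terms:
3, 2, 15, 51, 198, 747, 2835

2835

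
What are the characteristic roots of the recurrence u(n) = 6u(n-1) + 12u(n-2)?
Substitute u(n) = rⁿ and divide through by rⁿ⁻²: r² - 6r - 12 = 0
Discriminant: 6² + 4·12 = 84, not a perfect square, so by the quadratic formula r = (6 ± √84)/2.
General solution: u(n) = A·r₁ⁿ + B·r₂ⁿ where r₁,r₂ = (6 ± √84)/2

Characteristic: r² - 6r - 12 = 0, Roots: r = (6 ± √84)/2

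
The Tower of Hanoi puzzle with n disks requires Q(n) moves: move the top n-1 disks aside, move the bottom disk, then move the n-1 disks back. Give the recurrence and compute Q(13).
Moving n disks = move the top n-1 disks aside (Q(n-1) moves) + move the largest disk (1 move) + move the n-1 disks back on top (Q(n-1) moves), so Q(n) = 2Q(n-1) + 1, with Q(1) = 1 (a single disk takes one move).
First terms: 1, 3, 7, 15, 31, 63, … — each is one less than a power of 2. Indeed Q(n) + 1 = 2(Q(n-1) + 1) with Q(1) + 1 = 2, so Q(n) + 1 = 2ⁿ and Q(n) = 2ⁿ - 1.
Hence Q(13) = 2^13 - 1 = 8192 - 1 = 8191.

Q(n) = 2Q(n-1) + 1, Q(1) = 1; Q(13) = 8191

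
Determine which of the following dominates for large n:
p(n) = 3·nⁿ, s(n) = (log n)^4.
Comparing growth rates:
Growth-rate hierarchy: log n ≺ any polynomial ≺ any exponential cⁿ (c>1) ≺ n! ≺ nⁿ.
super-exponential nⁿ dominates polylogarithmic (log n)^4 asymptotically.

p(n) grows faster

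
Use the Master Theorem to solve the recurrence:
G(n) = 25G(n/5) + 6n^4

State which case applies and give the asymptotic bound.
Master Theorem template: G(n) = a·G(n/b) + f(n).
Here: a=25, b=5, f(n)=6n^4
Compute log_b(a) = log_5(25) = 2.
f(n) = 6n^4 = Ω(n^(2+ε)) with ε = 2, and the regularity condition holds (a·f(n/b) = (a/b^4)·f(n) with a/b^4 = 5^-2 < 1). Case 3: G(n) = Θ(f(n)) = Θ(n^4).

Case 3: G(n) = Θ(n^4)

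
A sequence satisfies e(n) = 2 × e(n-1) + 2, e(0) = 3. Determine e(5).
Computing step by step:
e(0) = 3
e(1) = 2 × 3 + 2 = 8
e(2) = 2 × 8 + 2 = 18
e(3) = 2 × 18 + 2 = 38
e(4) = 2 × 38 + 2 = 78
e(5) = 2 × 78 + 2 = 158

158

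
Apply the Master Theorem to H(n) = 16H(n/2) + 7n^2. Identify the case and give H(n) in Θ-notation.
Master Theorem template: H(n) = a·H(n/b) + f(n).
Here: a=16, b=2, f(n)=7n^2
Compute log_b(a) = log_2(16) = 4.
f(n) = 7n^2 = O(n^(4-ε)) with ε = 2. Case 1: H(n) = Θ(n^log_b(a)) = Θ(n^4).

Case 1: H(n) = Θ(n^4)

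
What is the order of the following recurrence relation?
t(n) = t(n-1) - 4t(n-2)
The order is the largest lag k for which t(n-k) appears. Here the deepest term is t(n-2), so the order is 2.

Order 2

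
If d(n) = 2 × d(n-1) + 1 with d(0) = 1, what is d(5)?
Computing step by step:
d(0) = 1
d(1) = 2 × 1 + 1 = 3
d(2) = 2 × 3 + 1 = 7
d(3) = 2 × 7 + 1 = 15
d(4) = 2 × 15 + 1 = 31
d(5) = 2 × 31 + 1 = 63

63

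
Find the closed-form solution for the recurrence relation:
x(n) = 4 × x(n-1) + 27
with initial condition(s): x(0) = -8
Recurrence: x(n) = 4 × x(n-1) + 27, initial: x(0) = -8.
Try x(n) = A·4ⁿ + C. Substituting: A·4ⁿ + C = 4(A·4ⁿ⁻¹ + C) + 27 = A·4ⁿ + 4C + 27, so C = 4C + 27, giving C = -9. Then x(0) = A - 9 = -8 gives A = 1.

x(n) = 4ⁿ - 9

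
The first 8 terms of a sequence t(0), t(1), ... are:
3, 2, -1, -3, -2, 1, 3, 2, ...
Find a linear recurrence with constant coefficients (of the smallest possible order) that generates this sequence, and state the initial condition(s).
Look for the lowest-order linear relation among consecutive terms.
Observation: t(n) - 1·t(n-1) - (-1)·t(n-2) = 0 holds for the shown terms, and no order-1 relation t(n) = α·t(n-1) + β fits.
Check at n=3: 1·-1 + (-1)·2 = -3. ✓

t(n) = t(n-1) - t(n-2), t(0) = 3, t(1) = 2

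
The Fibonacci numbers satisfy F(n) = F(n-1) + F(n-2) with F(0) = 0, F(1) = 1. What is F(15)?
Computing the sequence terms:
0, 1, 1, 2, 3, 5, 8, 13, 21, 34, 55, 89, 144, 233, 377, 610

610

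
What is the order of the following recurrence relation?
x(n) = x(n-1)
The order is the largest lag k for which x(n-k) appears. Here the deepest term is x(n-1), so the order is 1.

Order 1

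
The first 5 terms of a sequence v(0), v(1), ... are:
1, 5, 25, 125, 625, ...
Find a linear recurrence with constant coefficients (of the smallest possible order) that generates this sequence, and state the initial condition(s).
Look for the lowest-order linear relation among consecutive terms.
Observation: each term is 5× the previous.
Check at n=2: 5·5 = 25. ✓

v(n) = 5 × v(n-1), v(0) = 1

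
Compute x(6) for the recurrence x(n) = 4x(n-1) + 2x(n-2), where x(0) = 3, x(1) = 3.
Computing the sequence terms:
3, 3, 18, 78, 348, 1548, 6888

6888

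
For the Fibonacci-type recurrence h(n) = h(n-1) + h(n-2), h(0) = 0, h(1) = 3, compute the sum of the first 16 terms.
Computing the sequence terms: 0, 3, 3, 6, 9, 15, 24, 39, 63, 102, 165, 267, 432, 699, 1131, 1830
Adding these values together:

4788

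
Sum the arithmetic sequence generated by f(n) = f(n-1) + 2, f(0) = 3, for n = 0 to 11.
Computing the sequence terms: 3, 5, 7, 9, 11, 13, 15, 17, 19, 21, 23, 25
Adding these values together:

168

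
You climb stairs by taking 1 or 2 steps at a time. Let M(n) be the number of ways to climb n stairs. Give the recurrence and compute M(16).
Condition on the size of the last step (1 to 2): before it there were n-1, …, n-2 stairs climbed, and these cases are disjoint, so M(n) = M(n-1) + M(n-2) (Fibonacci-type sequence).
Initial conditions by direct count (compositions of i into parts ≤ 2): M(1) = 1; M(2) = 2.
Iterating the recurrence: M(3) = 3, M(4) = 5, M(5) = 8, M(6) = 13, M(7) = 21, M(8) = 34, M(9) = 55, M(10) = 89, M(11) = 144, M(12) = 233, M(13) = 377, M(14) = 610, M(15) = 987, M(16) = 1597.

M(n) = M(n-1) + M(n-2), M(1) = 1, M(2) = 2; M(16) = 1597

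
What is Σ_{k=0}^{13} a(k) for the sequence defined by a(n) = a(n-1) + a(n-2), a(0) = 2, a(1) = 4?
Computing the sequence terms: 2, 4, 6, 10, 16, 26, 42, 68, 110, 178, 288, 466, 754, 1220
Adding these values together:

3190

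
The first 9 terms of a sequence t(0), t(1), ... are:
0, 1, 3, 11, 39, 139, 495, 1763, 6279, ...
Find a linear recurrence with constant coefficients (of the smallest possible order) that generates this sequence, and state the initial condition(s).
Look for the lowest-order linear relation among consecutive terms.
Observation: t(n) - 3·t(n-1) - (2)·t(n-2) = 0 holds for the shown terms, and no order-1 relation t(n) = α·t(n-1) + β fits.
Check at n=3: 3·3 + (2)·1 = 11. ✓

t(n) = 3t(n-1) + 2t(n-2), t(0) = 0, t(1) = 1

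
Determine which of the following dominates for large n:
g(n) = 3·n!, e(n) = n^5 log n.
Comparing growth rates:
Growth-rate hierarchy: log n ≺ any polynomial ≺ any exponential cⁿ (c>1) ≺ n! ≺ nⁿ.
factorial dominates polynomial degree 5 (with log factor) asymptotically.

g(n) grows faster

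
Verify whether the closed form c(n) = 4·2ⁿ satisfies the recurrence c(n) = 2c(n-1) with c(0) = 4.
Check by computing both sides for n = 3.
From the recurrence with c(0) = 4:
  c(0) = 4, c(1) = 8, c(2) = 16, c(3) = 32
  so the recurrence gives c(3) = 32.
From the proposed closed form c(n) = 4·2ⁿ:
  c(3) = 32.
Both sides give 32 at n = 3, and the initial condition(s) match, so the closed form is consistent.

Yes, the closed form is correct.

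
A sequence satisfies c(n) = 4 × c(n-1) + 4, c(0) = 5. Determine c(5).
Computing step by step:
c(0) = 5
c(1) = 4 × 5 + 4 = 24
c(2) = 4 × 24 + 4 = 100
c(3) = 4 × 100 + 4 = 404
c(4) = 4 × 404 + 4 = 1620
c(5) = 4 × 1620 + 4 = 6484

6484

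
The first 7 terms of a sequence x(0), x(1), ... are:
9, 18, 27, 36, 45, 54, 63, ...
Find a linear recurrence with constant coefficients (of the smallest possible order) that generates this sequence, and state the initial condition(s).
Look for the lowest-order linear relation among consecutive terms.
Observation: consecutive differences are constant (= 9).
Check at n=2: 1·18 + 9 = 27. ✓

x(n) = x(n-1) + 9, x(0) = 9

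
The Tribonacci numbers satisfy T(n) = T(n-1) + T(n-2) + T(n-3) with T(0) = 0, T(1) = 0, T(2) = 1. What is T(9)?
Computing the sequence terms:
0, 0, 1, 1, 2, 4, 7, 13, 24, 44

44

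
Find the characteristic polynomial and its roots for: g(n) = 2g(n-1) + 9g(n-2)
Substitute g(n) = rⁿ and divide through by rⁿ⁻²: r² - 2r - 9 = 0
Discriminant: 2² + 4·9 = 40, not a perfect square, so by the quadratic formula r = (2 ± √40)/2.
General solution: g(n) = A·r₁ⁿ + B·r₂ⁿ where r₁,r₂ = (2 ± √40)/2

Characteristic: r² - 2r - 9 = 0, Roots: r = (2 ± √40)/2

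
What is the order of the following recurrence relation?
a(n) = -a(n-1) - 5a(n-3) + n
The order is the largest lag k for which a(n-k) appears. Here the deepest term is a(n-3) (the n term is non-homogeneous and does not affect the order), so the order is 3.

Order 3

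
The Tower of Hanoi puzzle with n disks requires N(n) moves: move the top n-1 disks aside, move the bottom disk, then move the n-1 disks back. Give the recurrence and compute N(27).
Moving n disks = move the top n-1 disks aside (N(n-1) moves) + move the largest disk (1 move) + move the n-1 disks back on top (N(n-1) moves), so N(n) = 2N(n-1) + 1, with N(1) = 1 (a single disk takes one move).
First terms: 1, 3, 7, 15, 31, 63, … — each is one less than a power of 2. Indeed N(n) + 1 = 2(N(n-1) + 1) with N(1) + 1 = 2, so N(n) + 1 = 2ⁿ and N(n) = 2ⁿ - 1.
Hence N(27) = 2^27 - 1 = 134217728 - 1 = 134217727.

N(n) = 2N(n-1) + 1, N(1) = 1; N(27) = 134217727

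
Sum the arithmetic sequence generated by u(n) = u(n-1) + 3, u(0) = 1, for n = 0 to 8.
Computing the sequence terms: 1, 4, 7, 10, 13, 16, 19, 22, 25
Adding these values together:

117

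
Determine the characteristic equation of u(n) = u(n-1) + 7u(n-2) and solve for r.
Substitute u(n) = rⁿ and divide through by rⁿ⁻²: r² - r - 7 = 0
Discriminant: 1² + 4·7 = 29, not a perfect square, so by the quadratic formula r = (1 ± √29)/2.
General solution: u(n) = A·r₁ⁿ + B·r₂ⁿ where r₁,r₂ = (1 ± √29)/2

Characteristic: r² - r - 7 = 0, Roots: r = (1 ± √29)/2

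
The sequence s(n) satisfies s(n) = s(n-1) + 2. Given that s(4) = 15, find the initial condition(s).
s(4) = s(0) + 4·2, so s(0) = 15 - 8 = 7.

s(0) = 7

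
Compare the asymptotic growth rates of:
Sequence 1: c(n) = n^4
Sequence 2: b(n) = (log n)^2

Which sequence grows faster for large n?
Comparing growth rates:
Growth-rate hierarchy: log n ≺ any polynomial ≺ any exponential cⁿ (c>1) ≺ n! ≺ nⁿ.
polynomial degree 4 dominates polylogarithmic (log n)^2 asymptotically.

c(n) grows faster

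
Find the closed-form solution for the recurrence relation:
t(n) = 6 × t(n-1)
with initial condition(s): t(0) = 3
Recurrence: t(n) = 6 × t(n-1), initial: t(0) = 3.
Each term is 6 times the previous, so this is geometric with ratio 6. After n steps: t(n) = t(0)·6ⁿ = 3·6ⁿ.

t(n) = 3·6ⁿ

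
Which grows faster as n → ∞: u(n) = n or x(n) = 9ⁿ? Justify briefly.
Comparing growth rates:
Growth-rate hierarchy: log n ≺ any polynomial ≺ any exponential cⁿ (c>1) ≺ n! ≺ nⁿ.
exponential base 9 dominates polynomial degree 1 asymptotically.

x(n) grows faster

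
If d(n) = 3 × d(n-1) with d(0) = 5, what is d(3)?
Computing step by step:
d(0) = 5
d(1) = 3 × 5 = 15
d(2) = 3 × 15 = 45
d(3) = 3 × 45 = 135

135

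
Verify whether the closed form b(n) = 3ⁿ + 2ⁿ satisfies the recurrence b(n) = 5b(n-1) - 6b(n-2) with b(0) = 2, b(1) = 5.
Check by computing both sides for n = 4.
From the recurrence with b(0) = 2, b(1) = 5:
  b(0) = 2, b(1) = 5, b(2) = 13, b(3) = 35, b(4) = 97
  so the recurrence gives b(4) = 97.
From the proposed closed form b(n) = 3ⁿ + 2ⁿ:
  b(4) = 97.
Both sides give 97 at n = 4, and the initial condition(s) match, so the closed form is consistent.

Yes, the closed form is correct.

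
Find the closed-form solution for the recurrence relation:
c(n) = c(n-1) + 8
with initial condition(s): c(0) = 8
Recurrence: c(n) = c(n-1) + 8, initial: c(0) = 8.
Each step adds 8, so c(n) = c(0) + 8n = 8n + 8.

c(n) = 8n + 8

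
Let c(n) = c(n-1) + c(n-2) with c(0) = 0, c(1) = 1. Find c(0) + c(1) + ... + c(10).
Computing the sequence terms: 0, 1, 1, 2, 3, 5, 8, 13, 21, 34, 55
Adding these values together:

143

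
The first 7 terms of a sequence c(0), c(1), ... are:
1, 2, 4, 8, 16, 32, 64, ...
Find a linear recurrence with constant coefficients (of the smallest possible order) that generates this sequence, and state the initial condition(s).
Look for the lowest-order linear relation among consecutive terms.
Observation: each term is 2× the previous.
Check at n=2: 2·2 = 4. ✓

c(n) = 2 × c(n-1), c(0) = 1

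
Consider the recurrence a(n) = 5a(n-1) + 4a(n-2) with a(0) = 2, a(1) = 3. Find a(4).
Computing the sequence terms:
2, 3, 23, 127, 727

727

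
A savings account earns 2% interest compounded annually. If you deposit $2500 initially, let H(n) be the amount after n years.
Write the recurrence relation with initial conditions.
Each year the balance grows by 2%, i.e. is multiplied by 1 + 2/100 = 1.02, so H(n) = 1.02 × H(n-1). The initial deposit gives H(0) = 2500.
Unrolling gives the closed form H(n) = 2500 × (1.02)ⁿ.

H(n) = 1.02 × H(n-1), H(0) = 2500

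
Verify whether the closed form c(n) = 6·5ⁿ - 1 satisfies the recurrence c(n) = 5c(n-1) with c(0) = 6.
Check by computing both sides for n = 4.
From the recurrence with c(0) = 6:
  c(0) = 6, c(1) = 30, c(2) = 150, c(3) = 750, c(4) = 3750
  so the recurrence gives c(4) = 3750.
From the proposed closed form c(n) = 6·5ⁿ - 1:
  c(4) = 3749.
The recurrence gives 3750 but the closed form gives 3749, so the closed form does not satisfy the recurrence.

No, the closed form is incorrect.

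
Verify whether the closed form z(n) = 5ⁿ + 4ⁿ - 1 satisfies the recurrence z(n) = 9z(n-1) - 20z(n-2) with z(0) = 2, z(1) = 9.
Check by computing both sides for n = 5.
From the recurrence with z(0) = 2, z(1) = 9:
  z(0) = 2, z(1) = 9, z(2) = 41, z(3) = 189, z(4) = 881, z(5) = 4149
  so the recurrence gives z(5) = 4149.
From the proposed closed form z(n) = 5ⁿ + 4ⁿ - 1:
  z(5) = 4148.
The recurrence gives 4149 but the closed form gives 4148, so the closed form does not satisfy the recurrence.

No, the closed form is incorrect.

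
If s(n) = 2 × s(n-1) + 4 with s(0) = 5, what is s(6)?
Computing step by step:
s(0) = 5
s(1) = 2 × 5 + 4 = 14
s(2) = 2 × 14 + 4 = 32
s(3) = 2 × 32 + 4 = 68
s(4) = 2 × 68 + 4 = 140
s(5) = 2 × 140 + 4 = 284
s(6) = 2 × 284 + 4 = 572

572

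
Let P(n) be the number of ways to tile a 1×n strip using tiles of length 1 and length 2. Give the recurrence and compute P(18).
Condition on the last tile: it has length 1 (leaving a 1×(n-1) strip) or length 2 (leaving a 1×(n-2) strip), so P(n) = P(n-1) + P(n-2) (order-2 linear recurrence).
For 0 ≤ i < 2 only unit tiles fit, so P(i) = 1.
Iterating the recurrence: P(2) = 2, P(3) = 3, P(4) = 5, P(5) = 8, P(6) = 13, P(7) = 21, P(8) = 34, P(9) = 55, P(10) = 89, P(11) = 144, P(12) = 233, P(13) = 377, P(14) = 610, P(15) = 987, P(16) = 1597, P(17) = 2584, P(18) = 4181.

P(n) = P(n-1) + P(n-2), with P(i) = 1 for 0 ≤ i < 2; P(18) = 4181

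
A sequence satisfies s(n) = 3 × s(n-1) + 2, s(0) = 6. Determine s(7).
Computing step by step:
s(0) = 6
s(1) = 3 × 6 + 2 = 20
s(2) = 3 × 20 + 2 = 62
s(3) = 3 × 62 + 2 = 188
s(4) = 3 × 188 + 2 = 566
s(5) = 3 × 566 + 2 = 1700
s(6) = 3 × 1700 + 2 = 5102
s(7) = 3 × 5102 + 2 = 15308

15308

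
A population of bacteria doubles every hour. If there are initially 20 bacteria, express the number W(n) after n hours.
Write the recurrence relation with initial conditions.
Each hour multiplies the count by 2, so the count after n hours depends only on the count after n-1 hours: W(n) = 2 × W(n-1). The starting count gives W(0) = 20.
Unrolling n times gives the closed form W(n) = 20 × 2ⁿ.

W(n) = 2 × W(n-1), W(0) = 20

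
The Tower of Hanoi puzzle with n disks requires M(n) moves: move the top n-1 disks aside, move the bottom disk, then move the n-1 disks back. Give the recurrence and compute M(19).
Moving n disks = move the top n-1 disks aside (M(n-1) moves) + move the largest disk (1 move) + move the n-1 disks back on top (M(n-1) moves), so M(n) = 2M(n-1) + 1, with M(1) = 1 (a single disk takes one move).
First terms: 1, 3, 7, 15, 31, 63, … — each is one less than a power of 2. Indeed M(n) + 1 = 2(M(n-1) + 1) with M(1) + 1 = 2, so M(n) + 1 = 2ⁿ and M(n) = 2ⁿ - 1.
Hence M(19) = 2^19 - 1 = 524288 - 1 = 524287.

M(n) = 2M(n-1) + 1, M(1) = 1; M(19) = 524287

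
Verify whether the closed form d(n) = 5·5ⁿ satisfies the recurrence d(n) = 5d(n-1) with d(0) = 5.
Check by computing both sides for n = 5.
From the recurrence with d(0) = 5:
  d(0) = 5, d(1) = 25, d(2) = 125, d(3) = 625, d(4) = 3125, d(5) = 15625
  so the recurrence gives d(5) = 15625.
From the proposed closed form d(n) = 5·5ⁿ:
  d(5) = 15625.
Both sides give 15625 at n = 5, and the initial condition(s) match, so the closed form is consistent.

Yes, the closed form is correct.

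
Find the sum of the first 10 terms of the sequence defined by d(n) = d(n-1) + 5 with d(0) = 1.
Computing the sequence terms: 1, 6, 11, 16, 21, 26, 31, 36, 41, 46
Adding these values together:

235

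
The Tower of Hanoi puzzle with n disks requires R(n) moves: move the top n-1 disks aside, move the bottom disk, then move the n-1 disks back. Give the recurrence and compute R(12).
Moving n disks = move the top n-1 disks aside (R(n-1) moves) + move the largest disk (1 move) + move the n-1 disks back on top (R(n-1) moves), so R(n) = 2R(n-1) + 1, with R(1) = 1 (a single disk takes one move).
First terms: 1, 3, 7, 15, 31, 63, … — each is one less than a power of 2. Indeed R(n) + 1 = 2(R(n-1) + 1) with R(1) + 1 = 2, so R(n) + 1 = 2ⁿ and R(n) = 2ⁿ - 1.
Hence R(12) = 2^12 - 1 = 4096 - 1 = 4095.

R(n) = 2R(n-1) + 1, R(1) = 1; R(12) = 4095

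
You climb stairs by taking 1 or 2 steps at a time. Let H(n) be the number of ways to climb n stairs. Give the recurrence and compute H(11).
Condition on the size of the last step (1 to 2): before it there were n-1, …, n-2 stairs climbed, and these cases are disjoint, so H(n) = H(n-1) + H(n-2) (Fibonacci-type sequence).
Initial conditions by direct count (compositions of i into parts ≤ 2): H(1) = 1; H(2) = 2.
Iterating the recurrence: H(3) = 3, H(4) = 5, H(5) = 8, H(6) = 13, H(7) = 21, H(8) = 34, H(9) = 55, H(10) = 89, H(11) = 144.

H(n) = H(n-1) + H(n-2), H(1) = 1, H(2) = 2; H(11) = 144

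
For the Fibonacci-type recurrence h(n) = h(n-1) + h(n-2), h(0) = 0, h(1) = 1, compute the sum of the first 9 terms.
Computing the sequence terms: 0, 1, 1, 2, 3, 5, 8, 13, 21
Adding these values together:

54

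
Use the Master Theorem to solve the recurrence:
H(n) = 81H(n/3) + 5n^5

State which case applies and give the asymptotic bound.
Master Theorem template: H(n) = a·H(n/b) + f(n).
Here: a=81, b=3, f(n)=5n^5
Compute log_b(a) = log_3(81) = 4.
f(n) = 5n^5 = Ω(n^(4+ε)) with ε = 1, and the regularity condition holds (a·f(n/b) = (a/b^5)·f(n) with a/b^5 = 3^-1 < 1). Case 3: H(n) = Θ(f(n)) = Θ(n^5).

Case 3: H(n) = Θ(n^5)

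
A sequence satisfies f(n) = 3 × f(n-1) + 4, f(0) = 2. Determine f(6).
Computing step by step:
f(0) = 2
f(1) = 3 × 2 + 4 = 10
f(2) = 3 × 10 + 4 = 34
f(3) = 3 × 34 + 4 = 106
f(4) = 3 × 106 + 4 = 322
f(5) = 3 × 322 + 4 = 970
f(6) = 3 × 970 + 4 = 2914

2914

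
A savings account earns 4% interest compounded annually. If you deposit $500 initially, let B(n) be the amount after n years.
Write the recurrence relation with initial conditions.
Each year the balance grows by 4%, i.e. is multiplied by 1 + 4/100 = 1.04, so B(n) = 1.04 × B(n-1). The initial deposit gives B(0) = 500.
Unrolling gives the closed form B(n) = 500 × (1.04)ⁿ.

B(n) = 1.04 × B(n-1), B(0) = 500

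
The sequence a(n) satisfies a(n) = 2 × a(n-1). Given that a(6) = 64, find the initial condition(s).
In general a(n) = 2ⁿ · a(0). At n = 6: a(0) = a(6) / 2^6 = 64 / 64 = 1.

a(0) = 1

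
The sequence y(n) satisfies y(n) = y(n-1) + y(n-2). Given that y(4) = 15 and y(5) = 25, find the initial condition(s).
Work backwards using y(k) = y(k+2) - y(k+1):
y(3) = y(5) - y(4) = 25 - 15 = 10
y(2) = y(4) - y(3) = 15 - 10 = 5
y(1) = y(3) - y(2) = 10 - 5 = 5
y(0) = y(2) - y(1) = 5 - 5 = 0

y(0) = 0, y(1) = 5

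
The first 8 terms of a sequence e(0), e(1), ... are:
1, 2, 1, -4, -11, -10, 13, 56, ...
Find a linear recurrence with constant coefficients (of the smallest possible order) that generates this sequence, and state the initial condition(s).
Look for the lowest-order linear relation among consecutive terms.
Observation: e(n) - 2·e(n-1) - (-3)·e(n-2) = 0 holds for the shown terms, and no order-1 relation e(n) = α·e(n-1) + β fits.
Check at n=3: 2·1 + (-3)·2 = -4. ✓

e(n) = 2e(n-1) - 3e(n-2), e(0) = 1, e(1) = 2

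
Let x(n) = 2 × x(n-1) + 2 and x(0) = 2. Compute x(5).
Computing step by step:
x(0) = 2
x(1) = 2 × 2 + 2 = 6
x(2) = 2 × 6 + 2 = 14
x(3) = 2 × 14 + 2 = 30
x(4) = 2 × 30 + 2 = 62
x(5) = 2 × 62 + 2 = 126

126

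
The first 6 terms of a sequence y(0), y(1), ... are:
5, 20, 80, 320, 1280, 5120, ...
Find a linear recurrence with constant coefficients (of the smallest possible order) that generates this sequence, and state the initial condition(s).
Look for the lowest-order linear relation among consecutive terms.
Observation: each term is 4× the previous.
Check at n=2: 4·20 = 80. ✓

y(n) = 4 × y(n-1), y(0) = 5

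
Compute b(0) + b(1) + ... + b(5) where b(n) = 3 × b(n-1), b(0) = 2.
Computing the sequence terms: 2, 6, 18, 54, 162, 486
Adding these values together:

728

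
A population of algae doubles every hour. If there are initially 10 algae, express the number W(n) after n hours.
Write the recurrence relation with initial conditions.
Each hour multiplies the count by 2, so the count after n hours depends only on the count after n-1 hours: W(n) = 2 × W(n-1). The starting count gives W(0) = 10.
Unrolling n times gives the closed form W(n) = 10 × 2ⁿ.

W(n) = 2 × W(n-1), W(0) = 10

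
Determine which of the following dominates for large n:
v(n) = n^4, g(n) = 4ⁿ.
Comparing growth rates:
Growth-rate hierarchy: log n ≺ any polynomial ≺ any exponential cⁿ (c>1) ≺ n! ≺ nⁿ.
exponential base 4 dominates polynomial degree 4 asymptotically.

g(n) grows faster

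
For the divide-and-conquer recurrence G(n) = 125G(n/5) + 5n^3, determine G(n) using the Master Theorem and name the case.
Master Theorem template: G(n) = a·G(n/b) + f(n).
Here: a=125, b=5, f(n)=5n^3
Compute log_b(a) = log_5(125) = 3.
f(n) = 5n^3 = Θ(n^3). Case 2: G(n) = Θ(n^3 log n).

Case 2: G(n) = Θ(n^3 log n)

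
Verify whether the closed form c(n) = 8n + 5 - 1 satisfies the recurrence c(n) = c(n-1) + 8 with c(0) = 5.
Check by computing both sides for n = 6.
From the recurrence with c(0) = 5:
  c(0) = 5, c(1) = 13, c(2) = 21, c(3) = 29, c(4) = 37, c(5) = 45, c(6) = 53
  so the recurrence gives c(6) = 53.
From the proposed closed form c(n) = 8n + 5 - 1:
  c(6) = 52.
The recurrence gives 53 but the closed form gives 52, so the closed form does not satisfy the recurrence.

No, the closed form is incorrect.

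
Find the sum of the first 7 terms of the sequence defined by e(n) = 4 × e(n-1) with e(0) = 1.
Computing the sequence terms: 1, 4, 16, 64, 256, 1024, 4096
Adding these values together:

5461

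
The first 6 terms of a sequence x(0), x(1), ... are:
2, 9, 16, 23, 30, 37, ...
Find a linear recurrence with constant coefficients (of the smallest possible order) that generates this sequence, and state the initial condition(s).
Look for the lowest-order linear relation among consecutive terms.
Observation: consecutive differences are constant (= 7).
Check at n=2: 1·9 + 7 = 16. ✓

x(n) = x(n-1) + 7, x(0) = 2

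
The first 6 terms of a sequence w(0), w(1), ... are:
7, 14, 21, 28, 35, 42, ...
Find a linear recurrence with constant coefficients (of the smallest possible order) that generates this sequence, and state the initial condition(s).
Look for the lowest-order linear relation among consecutive terms.
Observation: consecutive differences are constant (= 7).
Check at n=2: 1·14 + 7 = 21. ✓

w(n) = w(n-1) + 7, w(0) = 7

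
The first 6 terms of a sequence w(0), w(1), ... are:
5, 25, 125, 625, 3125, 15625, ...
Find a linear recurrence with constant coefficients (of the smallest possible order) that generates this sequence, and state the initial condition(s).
Look for the lowest-order linear relation among consecutive terms.
Observation: each term is 5× the previous.
Check at n=2: 5·25 = 125. ✓

w(n) = 5 × w(n-1), w(0) = 5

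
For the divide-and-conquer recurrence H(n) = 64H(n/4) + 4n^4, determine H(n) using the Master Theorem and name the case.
Master Theorem template: H(n) = a·H(n/b) + f(n).
Here: a=64, b=4, f(n)=4n^4
Compute log_b(a) = log_4(64) = 3.
f(n) = 4n^4 = Ω(n^(3+ε)) with ε = 1, and the regularity condition holds (a·f(n/b) = (a/b^4)·f(n) with a/b^4 = 4^-1 < 1). Case 3: H(n) = Θ(f(n)) = Θ(n^4).

Case 3: H(n) = Θ(n^4)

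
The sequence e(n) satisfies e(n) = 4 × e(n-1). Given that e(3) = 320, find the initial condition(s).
In general e(n) = 4ⁿ · e(0). At n = 3: e(0) = e(3) / 4^3 = 320 / 64 = 5.

e(0) = 5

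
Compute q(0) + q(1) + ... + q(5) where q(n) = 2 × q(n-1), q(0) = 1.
Computing the sequence terms: 1, 2, 4, 8, 16, 32
Adding these values together:

63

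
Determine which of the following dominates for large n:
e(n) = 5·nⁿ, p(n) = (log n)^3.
Comparing growth rates:
Growth-rate hierarchy: log n ≺ any polynomial ≺ any exponential cⁿ (c>1) ≺ n! ≺ nⁿ.
super-exponential nⁿ dominates polylogarithmic (log n)^3 asymptotically.

e(n) grows faster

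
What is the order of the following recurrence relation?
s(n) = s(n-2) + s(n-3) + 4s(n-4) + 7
The order is the largest lag k for which s(n-k) appears. Here the deepest term is s(n-4) (the 7 term is non-homogeneous and does not affect the order), so the order is 4.

Order 4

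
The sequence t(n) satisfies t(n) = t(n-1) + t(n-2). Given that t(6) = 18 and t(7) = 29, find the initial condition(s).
Work backwards using t(k) = t(k+2) - t(k+1):
t(5) = t(7) - t(6) = 29 - 18 = 11
t(4) = t(6) - t(5) = 18 - 11 = 7
t(3) = t(5) - t(4) = 11 - 7 = 4
t(2) = t(4) - t(3) = 7 - 4 = 3
t(1) = t(3) - t(2) = 4 - 3 = 1
t(0) = t(2) - t(1) = 3 - 1 = 2

t(0) = 2, t(1) = 1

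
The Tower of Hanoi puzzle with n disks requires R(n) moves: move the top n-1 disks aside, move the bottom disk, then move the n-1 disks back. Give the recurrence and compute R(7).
Moving n disks = move the top n-1 disks aside (R(n-1) moves) + move the largest disk (1 move) + move the n-1 disks back on top (R(n-1) moves), so R(n) = 2R(n-1) + 1, with R(1) = 1 (a single disk takes one move).
First terms: 1, 3, 7, 15, 31, 63, … — each is one less than a power of 2. Indeed R(n) + 1 = 2(R(n-1) + 1) with R(1) + 1 = 2, so R(n) + 1 = 2ⁿ and R(n) = 2ⁿ - 1.
Hence R(7) = 2^7 - 1 = 128 - 1 = 127.

R(n) = 2R(n-1) + 1, R(1) = 1; R(7) = 127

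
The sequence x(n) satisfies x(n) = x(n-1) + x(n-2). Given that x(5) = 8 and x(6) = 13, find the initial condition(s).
Work backwards using x(k) = x(k+2) - x(k+1):
x(4) = x(6) - x(5) = 13 - 8 = 5
x(3) = x(5) - x(4) = 8 - 5 = 3
x(2) = x(4) - x(3) = 5 - 3 = 2
x(1) = x(3) - x(2) = 3 - 2 = 1
x(0) = x(2) - x(1) = 2 - 1 = 1

x(0) = 1, x(1) = 1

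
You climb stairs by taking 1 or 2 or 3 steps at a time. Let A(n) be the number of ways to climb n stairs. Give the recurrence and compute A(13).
Condition on the size of the last step (1 to 3): before it there were n-1, …, n-3 stairs climbed, and these cases are disjoint, so A(n) = A(n-1) + A(n-2) + A(n-3) (order-3 linear recurrence).
Initial conditions by direct count (compositions of i into parts ≤ 3): A(1) = 1; A(2) = 2; A(3) = 4.
Iterating the recurrence: A(4) = 7, A(5) = 13, A(6) = 24, A(7) = 44, A(8) = 81, A(9) = 149, A(10) = 274, A(11) = 504, A(12) = 927, A(13) = 1705.

A(n) = A(n-1) + A(n-2) + A(n-3), A(1) = 1, A(2) = 2, A(3) = 4; A(13) = 1705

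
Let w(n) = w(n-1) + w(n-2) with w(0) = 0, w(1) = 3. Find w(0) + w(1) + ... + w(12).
Computing the sequence terms: 0, 3, 3, 6, 9, 15, 24, 39, 63, 102, 165, 267, 432
Adding these values together:

1128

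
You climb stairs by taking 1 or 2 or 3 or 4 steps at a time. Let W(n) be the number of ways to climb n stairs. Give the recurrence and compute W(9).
Condition on the size of the last step (1 to 4): before it there were n-1, …, n-4 stairs climbed, and these cases are disjoint, so W(n) = W(n-1) + W(n-2) + W(n-3) + W(n-4) (order-4 linear recurrence).
Initial conditions by direct count (compositions of i into parts ≤ 4): W(1) = 1; W(2) = 2; W(3) = 4; W(4) = 8.
Iterating the recurrence: W(5) = 15, W(6) = 29, W(7) = 56, W(8) = 108, W(9) = 208.

W(n) = W(n-1) + W(n-2) + W(n-3) + W(n-4), W(1) = 1, W(2) = 2, W(3) = 4, W(4) = 8; W(9) = 208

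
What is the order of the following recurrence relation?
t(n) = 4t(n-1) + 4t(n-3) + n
The order is the largest lag k for which t(n-k) appears. Here the deepest term is t(n-3) (the n term is non-homogeneous and does not affect the order), so the order is 3.

Order 3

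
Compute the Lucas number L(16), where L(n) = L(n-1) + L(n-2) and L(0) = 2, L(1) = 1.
Computing the sequence terms:
2, 1, 3, 4, 7, 11, 18, 29, 47, 76, 123, 199, 322, 521, 843, 1364, 2207

2207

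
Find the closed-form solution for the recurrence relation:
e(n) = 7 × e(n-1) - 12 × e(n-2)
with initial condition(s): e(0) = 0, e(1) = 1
Recurrence: e(n) = 7 × e(n-1) - 12 × e(n-2), initial: e(0) = 0, e(1) = 1.
Characteristic equation: r² - 7r + 12 = 0, which factors as (r - 4)(r - 3) = 0, so r = 4, 3. General solution e(n) = A·4ⁿ + B·3ⁿ. From e(0) = 0: A + B = 0. From e(1) = 1: 4A + 3B = 1. Solving gives A = 1, B = -1.

e(n) = 4ⁿ - 3ⁿ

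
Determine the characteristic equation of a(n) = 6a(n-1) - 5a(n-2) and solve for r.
Substitute a(n) = rⁿ and divide through by rⁿ⁻²: r² - 6r + 5 = 0
Factor: (r - 5)(r - 1) = 0, so r = 5, 1.
General solution: a(n) = A·5ⁿ + B·1ⁿ

Characteristic: r² - 6r + 5 = 0, Roots: r = 5, 1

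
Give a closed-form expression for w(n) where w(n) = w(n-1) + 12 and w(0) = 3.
Recurrence: w(n) = w(n-1) + 12, initial: w(0) = 3.
Each step adds 12, so w(n) = w(0) + 12n = 12n + 3.

w(n) = 12n + 3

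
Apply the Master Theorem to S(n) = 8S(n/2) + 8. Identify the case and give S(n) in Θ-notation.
Master Theorem template: S(n) = a·S(n/b) + f(n).
Here: a=8, b=2, f(n)=8
Compute log_b(a) = log_2(8) = 3.
f(n) = 8 = O(n^(3-ε)) with ε = 3. Case 1: S(n) = Θ(n^log_b(a)) = Θ(n^3).

Case 1: S(n) = Θ(n^3)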